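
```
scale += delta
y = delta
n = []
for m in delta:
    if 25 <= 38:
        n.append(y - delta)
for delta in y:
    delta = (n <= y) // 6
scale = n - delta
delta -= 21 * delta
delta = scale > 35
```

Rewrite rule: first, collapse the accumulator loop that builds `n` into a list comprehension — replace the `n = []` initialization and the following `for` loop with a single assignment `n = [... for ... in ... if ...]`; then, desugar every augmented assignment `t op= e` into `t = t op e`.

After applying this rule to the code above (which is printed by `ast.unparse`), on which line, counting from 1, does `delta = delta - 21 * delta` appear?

Transformed code:
scale = scale + delta
y = delta
n = [y - delta for m in delta if 25 <= 38]
for delta in y:
    delta = (n <= y) // 6
scale = n - delta
delta = delta - 21 * delta
delta = scale > 35

7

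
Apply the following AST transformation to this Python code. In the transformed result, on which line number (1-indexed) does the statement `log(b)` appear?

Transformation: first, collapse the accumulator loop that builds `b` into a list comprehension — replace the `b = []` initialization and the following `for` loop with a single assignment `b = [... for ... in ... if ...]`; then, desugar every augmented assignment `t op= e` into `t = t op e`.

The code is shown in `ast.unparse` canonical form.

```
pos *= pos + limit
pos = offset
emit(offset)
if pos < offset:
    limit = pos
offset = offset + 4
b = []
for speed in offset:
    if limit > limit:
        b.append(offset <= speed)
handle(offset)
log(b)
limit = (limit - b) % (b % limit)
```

9

Transformed code:
pos = pos * (pos + limit)
pos = offset
emit(offset)
if pos < offset:
    limit = pos
offset = offset + 4
b = [offset <= speed for speed in offset if limit > limit]
handle(offset)
log(b)
limit = (limit - b) % (b % limit)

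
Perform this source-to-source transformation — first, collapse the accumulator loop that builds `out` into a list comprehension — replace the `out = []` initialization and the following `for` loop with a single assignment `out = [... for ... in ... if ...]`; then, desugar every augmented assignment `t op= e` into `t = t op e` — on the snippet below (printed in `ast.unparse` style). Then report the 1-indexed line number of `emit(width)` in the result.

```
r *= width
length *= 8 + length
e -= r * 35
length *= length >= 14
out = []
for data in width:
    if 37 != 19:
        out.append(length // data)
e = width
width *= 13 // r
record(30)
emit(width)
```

Transformed code:
r = r * width
length = length * (8 + length)
e = e - r * 35
length = length * (length >= 14)
out = [length // data for data in width if 37 != 19]
e = width
width = width * (13 // r)
record(30)
emit(width)

9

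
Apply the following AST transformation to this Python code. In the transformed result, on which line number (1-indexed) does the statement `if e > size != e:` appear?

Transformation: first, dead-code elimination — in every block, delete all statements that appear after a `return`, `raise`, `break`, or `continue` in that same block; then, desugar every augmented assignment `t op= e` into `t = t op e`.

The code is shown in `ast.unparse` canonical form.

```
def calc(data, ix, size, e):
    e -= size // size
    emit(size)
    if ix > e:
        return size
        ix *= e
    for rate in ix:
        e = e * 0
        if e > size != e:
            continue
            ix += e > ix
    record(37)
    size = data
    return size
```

Transformed code:
def calc(data, ix, size, e):
    e = e - size // size
    emit(size)
    if ix > e:
        return size
    for rate in ix:
        e = e * 0
        if e > size != e:
            continue
    record(37)
    size = data
    return size

8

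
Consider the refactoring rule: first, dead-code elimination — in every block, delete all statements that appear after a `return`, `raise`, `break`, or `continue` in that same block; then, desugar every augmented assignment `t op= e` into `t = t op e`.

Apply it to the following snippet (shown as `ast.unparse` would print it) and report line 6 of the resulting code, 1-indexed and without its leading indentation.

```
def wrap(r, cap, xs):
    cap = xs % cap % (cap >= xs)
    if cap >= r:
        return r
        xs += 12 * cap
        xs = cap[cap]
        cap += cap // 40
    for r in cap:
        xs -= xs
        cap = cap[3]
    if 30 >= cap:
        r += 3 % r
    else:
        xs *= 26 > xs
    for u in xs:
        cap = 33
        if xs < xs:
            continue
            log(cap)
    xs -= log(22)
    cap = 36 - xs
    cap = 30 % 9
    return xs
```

xs = xs - xs

Transformed code:
def wrap(r, cap, xs):
    cap = xs % cap % (cap >= xs)
    if cap >= r:
        return r
    for r in cap:
        xs = xs - xs
        cap = cap[3]
    if 30 >= cap:
        r = r + 3 % r
    else:
        xs = xs * (26 > xs)
    for u in xs:
        cap = 33
        if xs < xs:
            continue
    xs = xs - log(22)
    cap = 36 - xs
    cap = 30 % 9
    return xs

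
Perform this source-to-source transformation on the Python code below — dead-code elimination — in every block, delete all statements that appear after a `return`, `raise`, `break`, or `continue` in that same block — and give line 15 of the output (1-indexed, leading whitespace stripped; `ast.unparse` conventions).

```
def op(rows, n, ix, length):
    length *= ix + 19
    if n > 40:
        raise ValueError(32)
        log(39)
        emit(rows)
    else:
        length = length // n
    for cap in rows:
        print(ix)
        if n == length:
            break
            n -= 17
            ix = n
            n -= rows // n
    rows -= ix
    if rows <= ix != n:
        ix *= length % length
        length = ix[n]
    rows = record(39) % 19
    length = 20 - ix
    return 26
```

Transformed code:
def op(rows, n, ix, length):
    length *= ix + 19
    if n > 40:
        raise ValueError(32)
    else:
        length = length // n
    for cap in rows:
        print(ix)
        if n == length:
            break
    rows -= ix
    if rows <= ix != n:
        ix *= length % length
        length = ix[n]
    rows = record(39) % 19
    length = 20 - ix
    return 26

rows = record(39) % 19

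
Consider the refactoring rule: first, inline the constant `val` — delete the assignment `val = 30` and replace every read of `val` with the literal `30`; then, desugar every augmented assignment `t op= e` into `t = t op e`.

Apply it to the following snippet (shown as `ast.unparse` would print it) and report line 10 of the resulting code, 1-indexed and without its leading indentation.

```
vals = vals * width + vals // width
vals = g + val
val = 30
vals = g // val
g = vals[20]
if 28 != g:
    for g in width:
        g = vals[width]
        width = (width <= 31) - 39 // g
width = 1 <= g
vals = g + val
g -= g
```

Transformed code:
vals = vals * width + vals // width
vals = g + 30
vals = g // 30
g = vals[20]
if 28 != g:
    for g in width:
        g = vals[width]
        width = (width <= 31) - 39 // g
width = 1 <= g
vals = g + 30
g = g - g

vals = g + 30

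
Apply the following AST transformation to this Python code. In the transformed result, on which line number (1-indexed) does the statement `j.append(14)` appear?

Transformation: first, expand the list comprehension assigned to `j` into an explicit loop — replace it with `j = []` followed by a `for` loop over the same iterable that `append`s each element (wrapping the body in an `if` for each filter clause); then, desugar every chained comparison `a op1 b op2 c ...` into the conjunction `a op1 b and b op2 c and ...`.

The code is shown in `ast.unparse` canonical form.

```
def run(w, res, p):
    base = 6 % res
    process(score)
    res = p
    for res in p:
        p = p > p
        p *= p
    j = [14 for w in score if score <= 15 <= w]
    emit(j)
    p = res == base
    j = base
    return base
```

Transformed code:
def run(w, res, p):
    base = 6 % res
    process(score)
    res = p
    for res in p:
        p = p > p
        p *= p
    j = []
    for w in score:
        if score <= 15 and 15 <= w:
            j.append(14)
    emit(j)
    p = res == base
    j = base
    return base

11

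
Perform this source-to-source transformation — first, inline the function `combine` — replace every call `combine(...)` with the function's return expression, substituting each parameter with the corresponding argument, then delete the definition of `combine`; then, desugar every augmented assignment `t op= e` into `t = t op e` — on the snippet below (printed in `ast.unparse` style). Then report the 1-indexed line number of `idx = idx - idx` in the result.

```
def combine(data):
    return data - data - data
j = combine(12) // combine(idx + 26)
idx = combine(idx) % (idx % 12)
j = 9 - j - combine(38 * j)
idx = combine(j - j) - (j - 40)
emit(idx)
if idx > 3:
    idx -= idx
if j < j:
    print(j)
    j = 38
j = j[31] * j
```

Transformed code:
j = (12 - 12 - 12) // (idx + 26 - (idx + 26) - (idx + 26))
idx = (idx - idx - idx) % (idx % 12)
j = 9 - j - (38 * j - 38 * j - 38 * j)
idx = j - j - (j - j) - (j - j) - (j - 40)
emit(idx)
if idx > 3:
    idx = idx - idx
if j < j:
    print(j)
    j = 38
j = j[31] * j

7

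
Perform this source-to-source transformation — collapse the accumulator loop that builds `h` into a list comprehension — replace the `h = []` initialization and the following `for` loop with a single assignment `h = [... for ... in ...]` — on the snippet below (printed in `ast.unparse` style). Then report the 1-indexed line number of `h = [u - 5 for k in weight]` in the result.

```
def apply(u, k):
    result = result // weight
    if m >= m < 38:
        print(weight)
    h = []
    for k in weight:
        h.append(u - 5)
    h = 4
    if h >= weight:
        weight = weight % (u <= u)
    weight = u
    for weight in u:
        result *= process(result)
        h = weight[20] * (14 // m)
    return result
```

Transformed code:
def apply(u, k):
    result = result // weight
    if m >= m < 38:
        print(weight)
    h = [u - 5 for k in weight]
    h = 4
    if h >= weight:
        weight = weight % (u <= u)
    weight = u
    for weight in u:
        result *= process(result)
        h = weight[20] * (14 // m)
    return result

5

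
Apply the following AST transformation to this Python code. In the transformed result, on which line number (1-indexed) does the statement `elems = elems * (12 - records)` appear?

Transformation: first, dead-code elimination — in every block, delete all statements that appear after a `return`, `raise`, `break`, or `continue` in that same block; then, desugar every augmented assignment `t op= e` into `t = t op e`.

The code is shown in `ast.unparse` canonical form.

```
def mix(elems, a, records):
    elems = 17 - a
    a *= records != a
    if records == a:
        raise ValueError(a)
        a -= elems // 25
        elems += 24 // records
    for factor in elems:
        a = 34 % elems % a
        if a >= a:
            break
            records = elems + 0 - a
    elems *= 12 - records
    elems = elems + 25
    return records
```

10

Transformed code:
def mix(elems, a, records):
    elems = 17 - a
    a = a * (records != a)
    if records == a:
        raise ValueError(a)
    for factor in elems:
        a = 34 % elems % a
        if a >= a:
            break
    elems = elems * (12 - records)
    elems = elems + 25
    return records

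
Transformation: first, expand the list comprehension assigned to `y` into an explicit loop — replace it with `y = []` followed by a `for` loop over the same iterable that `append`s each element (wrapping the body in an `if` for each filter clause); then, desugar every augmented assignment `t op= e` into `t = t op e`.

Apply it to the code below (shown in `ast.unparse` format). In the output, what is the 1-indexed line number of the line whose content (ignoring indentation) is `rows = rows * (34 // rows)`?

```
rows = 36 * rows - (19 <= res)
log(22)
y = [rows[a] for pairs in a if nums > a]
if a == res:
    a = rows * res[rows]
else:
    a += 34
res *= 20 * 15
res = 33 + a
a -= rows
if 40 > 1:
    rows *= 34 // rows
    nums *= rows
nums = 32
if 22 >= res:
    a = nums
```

Transformed code:
rows = 36 * rows - (19 <= res)
log(22)
y = []
for pairs in a:
    if nums > a:
        y.append(rows[a])
if a == res:
    a = rows * res[rows]
else:
    a = a + 34
res = res * (20 * 15)
res = 33 + a
a = a - rows
if 40 > 1:
    rows = rows * (34 // rows)
    nums = nums * rows
nums = 32
if 22 >= res:
    a = nums

15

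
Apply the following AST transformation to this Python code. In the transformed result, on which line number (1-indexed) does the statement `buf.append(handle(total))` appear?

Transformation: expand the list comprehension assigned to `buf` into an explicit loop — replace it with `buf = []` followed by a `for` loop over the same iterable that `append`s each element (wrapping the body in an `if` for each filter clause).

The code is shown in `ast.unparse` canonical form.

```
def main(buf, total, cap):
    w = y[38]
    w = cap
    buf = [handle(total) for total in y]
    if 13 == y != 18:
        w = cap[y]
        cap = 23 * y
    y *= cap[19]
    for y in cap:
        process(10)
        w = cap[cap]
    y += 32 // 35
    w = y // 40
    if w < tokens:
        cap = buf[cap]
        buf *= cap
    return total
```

6

Transformed code:
def main(buf, total, cap):
    w = y[38]
    w = cap
    buf = []
    for total in y:
        buf.append(handle(total))
    if 13 == y != 18:
        w = cap[y]
        cap = 23 * y
    y *= cap[19]
    for y in cap:
        process(10)
        w = cap[cap]
    y += 32 // 35
    w = y // 40
    if w < tokens:
        cap = buf[cap]
        buf *= cap
    return total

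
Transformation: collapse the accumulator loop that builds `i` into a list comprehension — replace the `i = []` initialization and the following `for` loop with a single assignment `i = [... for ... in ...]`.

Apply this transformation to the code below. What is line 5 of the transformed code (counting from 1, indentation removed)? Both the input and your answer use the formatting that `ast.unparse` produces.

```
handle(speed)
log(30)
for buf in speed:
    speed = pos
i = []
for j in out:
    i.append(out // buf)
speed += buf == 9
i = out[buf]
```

i = [out // buf for j in out]

Transformed code:
handle(speed)
log(30)
for buf in speed:
    speed = pos
i = [out // buf for j in out]
speed += buf == 9
i = out[buf]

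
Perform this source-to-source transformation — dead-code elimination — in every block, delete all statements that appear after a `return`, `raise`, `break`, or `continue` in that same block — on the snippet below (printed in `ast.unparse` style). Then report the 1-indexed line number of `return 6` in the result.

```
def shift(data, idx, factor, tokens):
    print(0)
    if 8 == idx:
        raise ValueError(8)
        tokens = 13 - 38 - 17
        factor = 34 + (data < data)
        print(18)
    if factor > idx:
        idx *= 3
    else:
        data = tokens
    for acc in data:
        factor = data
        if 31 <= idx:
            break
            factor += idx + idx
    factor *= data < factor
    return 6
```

14

Transformed code:
def shift(data, idx, factor, tokens):
    print(0)
    if 8 == idx:
        raise ValueError(8)
    if factor > idx:
        idx *= 3
    else:
        data = tokens
    for acc in data:
        factor = data
        if 31 <= idx:
            break
    factor *= data < factor
    return 6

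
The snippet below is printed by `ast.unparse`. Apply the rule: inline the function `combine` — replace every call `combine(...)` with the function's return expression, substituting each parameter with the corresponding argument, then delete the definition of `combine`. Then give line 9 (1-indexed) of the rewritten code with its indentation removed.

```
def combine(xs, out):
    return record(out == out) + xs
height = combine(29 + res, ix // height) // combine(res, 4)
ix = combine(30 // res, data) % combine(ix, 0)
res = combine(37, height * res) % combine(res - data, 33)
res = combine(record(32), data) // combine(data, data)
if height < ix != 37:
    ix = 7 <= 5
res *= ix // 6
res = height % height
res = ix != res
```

res = ix != res

Transformed code:
height = (record(ix // height == ix // height) + (29 + res)) // (record(4 == 4) + res)
ix = (record(data == data) + 30 // res) % (record(0 == 0) + ix)
res = (record(height * res == height * res) + 37) % (record(33 == 33) + (res - data))
res = (record(data == data) + record(32)) // (record(data == data) + data)
if height < ix != 37:
    ix = 7 <= 5
res *= ix // 6
res = height % height
res = ix != res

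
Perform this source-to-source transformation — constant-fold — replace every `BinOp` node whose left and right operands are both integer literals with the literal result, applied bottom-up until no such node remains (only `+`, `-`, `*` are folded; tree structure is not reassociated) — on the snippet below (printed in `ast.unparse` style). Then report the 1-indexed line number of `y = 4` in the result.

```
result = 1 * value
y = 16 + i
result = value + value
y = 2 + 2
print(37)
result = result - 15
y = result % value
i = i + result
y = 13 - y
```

Transformed code:
result = 1 * value
y = 16 + i
result = value + value
y = 4
print(37)
result = result - 15
y = result % value
i = i + result
y = 13 - y

4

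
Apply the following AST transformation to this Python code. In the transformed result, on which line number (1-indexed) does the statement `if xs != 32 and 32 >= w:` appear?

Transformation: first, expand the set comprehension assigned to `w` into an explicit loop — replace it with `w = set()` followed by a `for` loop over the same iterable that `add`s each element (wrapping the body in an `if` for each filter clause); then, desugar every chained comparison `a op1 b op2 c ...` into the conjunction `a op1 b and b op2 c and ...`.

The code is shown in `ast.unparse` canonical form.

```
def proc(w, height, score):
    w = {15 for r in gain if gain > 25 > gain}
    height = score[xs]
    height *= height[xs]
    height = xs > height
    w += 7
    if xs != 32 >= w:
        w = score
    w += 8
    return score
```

10

Transformed code:
def proc(w, height, score):
    w = set()
    for r in gain:
        if gain > 25 and 25 > gain:
            w.add(15)
    height = score[xs]
    height *= height[xs]
    height = xs > height
    w += 7
    if xs != 32 and 32 >= w:
        w = score
    w += 8
    return score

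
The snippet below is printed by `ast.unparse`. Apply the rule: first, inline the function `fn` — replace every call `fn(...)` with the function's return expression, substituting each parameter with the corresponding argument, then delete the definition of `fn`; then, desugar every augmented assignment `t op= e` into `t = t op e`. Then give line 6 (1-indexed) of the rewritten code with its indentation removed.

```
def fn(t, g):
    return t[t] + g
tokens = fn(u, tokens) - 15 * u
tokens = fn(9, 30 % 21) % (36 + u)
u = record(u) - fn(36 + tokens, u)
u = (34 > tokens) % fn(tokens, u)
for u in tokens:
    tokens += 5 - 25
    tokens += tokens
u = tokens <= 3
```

tokens = tokens + (5 - 25)

Transformed code:
tokens = u[u] + tokens - 15 * u
tokens = (9[9] + 30 % 21) % (36 + u)
u = record(u) - ((36 + tokens)[36 + tokens] + u)
u = (34 > tokens) % (tokens[tokens] + u)
for u in tokens:
    tokens = tokens + (5 - 25)
    tokens = tokens + tokens
u = tokens <= 3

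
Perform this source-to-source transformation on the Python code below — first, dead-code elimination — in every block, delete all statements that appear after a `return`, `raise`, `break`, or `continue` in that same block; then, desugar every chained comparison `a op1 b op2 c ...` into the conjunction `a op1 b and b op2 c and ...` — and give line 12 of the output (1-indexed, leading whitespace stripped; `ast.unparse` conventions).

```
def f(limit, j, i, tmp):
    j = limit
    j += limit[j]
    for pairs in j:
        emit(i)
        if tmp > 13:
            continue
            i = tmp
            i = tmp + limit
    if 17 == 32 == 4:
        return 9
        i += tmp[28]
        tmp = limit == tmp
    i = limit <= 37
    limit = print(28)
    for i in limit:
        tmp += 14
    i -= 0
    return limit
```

Transformed code:
def f(limit, j, i, tmp):
    j = limit
    j += limit[j]
    for pairs in j:
        emit(i)
        if tmp > 13:
            continue
    if 17 == 32 and 32 == 4:
        return 9
    i = limit <= 37
    limit = print(28)
    for i in limit:
        tmp += 14
    i -= 0
    return limit

for i in limit:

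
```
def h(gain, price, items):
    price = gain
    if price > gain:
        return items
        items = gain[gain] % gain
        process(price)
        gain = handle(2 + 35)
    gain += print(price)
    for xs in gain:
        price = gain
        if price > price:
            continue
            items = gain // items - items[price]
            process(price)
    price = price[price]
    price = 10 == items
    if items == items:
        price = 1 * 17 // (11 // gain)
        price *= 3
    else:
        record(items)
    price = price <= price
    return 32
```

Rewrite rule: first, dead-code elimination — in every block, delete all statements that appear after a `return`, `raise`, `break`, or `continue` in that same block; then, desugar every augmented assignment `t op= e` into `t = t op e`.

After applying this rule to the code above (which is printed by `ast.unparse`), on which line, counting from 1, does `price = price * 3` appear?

Transformed code:
def h(gain, price, items):
    price = gain
    if price > gain:
        return items
    gain = gain + print(price)
    for xs in gain:
        price = gain
        if price > price:
            continue
    price = price[price]
    price = 10 == items
    if items == items:
        price = 1 * 17 // (11 // gain)
        price = price * 3
    else:
        record(items)
    price = price <= price
    return 32

14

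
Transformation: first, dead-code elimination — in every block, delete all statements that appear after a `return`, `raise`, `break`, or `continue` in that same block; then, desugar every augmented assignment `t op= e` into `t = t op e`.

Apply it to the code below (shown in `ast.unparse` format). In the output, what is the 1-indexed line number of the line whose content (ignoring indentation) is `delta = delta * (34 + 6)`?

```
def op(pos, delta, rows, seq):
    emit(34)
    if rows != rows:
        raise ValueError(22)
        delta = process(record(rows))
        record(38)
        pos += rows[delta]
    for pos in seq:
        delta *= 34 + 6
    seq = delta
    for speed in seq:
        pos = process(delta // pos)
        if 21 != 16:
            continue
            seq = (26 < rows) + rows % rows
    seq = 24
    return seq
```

Transformed code:
def op(pos, delta, rows, seq):
    emit(34)
    if rows != rows:
        raise ValueError(22)
    for pos in seq:
        delta = delta * (34 + 6)
    seq = delta
    for speed in seq:
        pos = process(delta // pos)
        if 21 != 16:
            continue
    seq = 24
    return seq

6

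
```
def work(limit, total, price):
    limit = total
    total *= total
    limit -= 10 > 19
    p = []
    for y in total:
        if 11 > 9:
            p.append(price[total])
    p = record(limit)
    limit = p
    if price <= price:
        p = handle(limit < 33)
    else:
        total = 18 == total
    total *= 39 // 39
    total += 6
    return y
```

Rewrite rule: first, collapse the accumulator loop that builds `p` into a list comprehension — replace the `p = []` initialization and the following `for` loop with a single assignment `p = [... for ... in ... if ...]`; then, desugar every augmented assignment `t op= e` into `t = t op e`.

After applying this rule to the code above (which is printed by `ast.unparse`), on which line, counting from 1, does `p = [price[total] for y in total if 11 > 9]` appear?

5

Transformed code:
def work(limit, total, price):
    limit = total
    total = total * total
    limit = limit - (10 > 19)
    p = [price[total] for y in total if 11 > 9]
    p = record(limit)
    limit = p
    if price <= price:
        p = handle(limit < 33)
    else:
        total = 18 == total
    total = total * (39 // 39)
    total = total + 6
    return y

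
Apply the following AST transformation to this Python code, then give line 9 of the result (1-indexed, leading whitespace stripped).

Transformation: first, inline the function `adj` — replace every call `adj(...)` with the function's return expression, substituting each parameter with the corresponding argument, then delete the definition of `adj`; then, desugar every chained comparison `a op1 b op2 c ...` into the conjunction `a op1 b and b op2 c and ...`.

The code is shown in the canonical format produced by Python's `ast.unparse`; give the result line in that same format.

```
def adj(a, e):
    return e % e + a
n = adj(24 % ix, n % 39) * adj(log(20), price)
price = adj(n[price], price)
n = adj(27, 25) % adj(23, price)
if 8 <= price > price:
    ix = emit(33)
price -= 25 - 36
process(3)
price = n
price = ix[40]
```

Transformed code:
n = (n % 39 % (n % 39) + 24 % ix) * (price % price + log(20))
price = price % price + n[price]
n = (25 % 25 + 27) % (price % price + 23)
if 8 <= price and price > price:
    ix = emit(33)
price -= 25 - 36
process(3)
price = n
price = ix[40]

price = ix[40]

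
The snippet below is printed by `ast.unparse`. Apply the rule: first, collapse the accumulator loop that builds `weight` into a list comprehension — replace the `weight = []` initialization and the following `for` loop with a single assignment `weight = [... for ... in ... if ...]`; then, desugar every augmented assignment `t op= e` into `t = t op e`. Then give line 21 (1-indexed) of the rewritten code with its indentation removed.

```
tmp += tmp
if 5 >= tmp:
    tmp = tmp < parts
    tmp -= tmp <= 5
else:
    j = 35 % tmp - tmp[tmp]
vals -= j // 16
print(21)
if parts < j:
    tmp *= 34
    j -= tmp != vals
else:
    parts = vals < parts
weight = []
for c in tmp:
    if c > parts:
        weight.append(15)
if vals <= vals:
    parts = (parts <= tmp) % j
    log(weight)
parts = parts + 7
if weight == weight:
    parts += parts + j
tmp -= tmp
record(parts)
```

Transformed code:
tmp = tmp + tmp
if 5 >= tmp:
    tmp = tmp < parts
    tmp = tmp - (tmp <= 5)
else:
    j = 35 % tmp - tmp[tmp]
vals = vals - j // 16
print(21)
if parts < j:
    tmp = tmp * 34
    j = j - (tmp != vals)
else:
    parts = vals < parts
weight = [15 for c in tmp if c > parts]
if vals <= vals:
    parts = (parts <= tmp) % j
    log(weight)
parts = parts + 7
if weight == weight:
    parts = parts + (parts + j)
tmp = tmp - tmp
record(parts)

tmp = tmp - tmp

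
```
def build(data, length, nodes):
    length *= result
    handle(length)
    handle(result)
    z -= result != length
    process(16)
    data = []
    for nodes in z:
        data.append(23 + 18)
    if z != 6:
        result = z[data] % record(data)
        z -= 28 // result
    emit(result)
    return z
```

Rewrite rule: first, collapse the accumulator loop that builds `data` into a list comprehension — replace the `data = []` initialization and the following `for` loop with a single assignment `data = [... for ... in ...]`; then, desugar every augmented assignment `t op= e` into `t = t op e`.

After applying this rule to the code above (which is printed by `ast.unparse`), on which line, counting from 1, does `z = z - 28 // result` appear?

10

Transformed code:
def build(data, length, nodes):
    length = length * result
    handle(length)
    handle(result)
    z = z - (result != length)
    process(16)
    data = [23 + 18 for nodes in z]
    if z != 6:
        result = z[data] % record(data)
        z = z - 28 // result
    emit(result)
    return z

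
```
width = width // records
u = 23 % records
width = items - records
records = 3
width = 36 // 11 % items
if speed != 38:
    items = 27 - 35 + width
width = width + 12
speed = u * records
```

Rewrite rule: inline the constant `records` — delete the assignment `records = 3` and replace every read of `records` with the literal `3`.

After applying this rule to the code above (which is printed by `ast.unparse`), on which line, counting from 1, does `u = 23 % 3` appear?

Transformed code:
width = width // 3
u = 23 % 3
width = items - 3
width = 36 // 11 % items
if speed != 38:
    items = 27 - 35 + width
width = width + 12
speed = u * 3

2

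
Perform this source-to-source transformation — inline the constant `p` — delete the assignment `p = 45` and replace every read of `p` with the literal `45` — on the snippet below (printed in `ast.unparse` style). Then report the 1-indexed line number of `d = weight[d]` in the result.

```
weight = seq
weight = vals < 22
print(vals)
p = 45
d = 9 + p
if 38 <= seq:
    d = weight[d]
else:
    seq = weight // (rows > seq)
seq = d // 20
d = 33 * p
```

Transformed code:
weight = seq
weight = vals < 22
print(vals)
d = 9 + 45
if 38 <= seq:
    d = weight[d]
else:
    seq = weight // (rows > seq)
seq = d // 20
d = 33 * 45

6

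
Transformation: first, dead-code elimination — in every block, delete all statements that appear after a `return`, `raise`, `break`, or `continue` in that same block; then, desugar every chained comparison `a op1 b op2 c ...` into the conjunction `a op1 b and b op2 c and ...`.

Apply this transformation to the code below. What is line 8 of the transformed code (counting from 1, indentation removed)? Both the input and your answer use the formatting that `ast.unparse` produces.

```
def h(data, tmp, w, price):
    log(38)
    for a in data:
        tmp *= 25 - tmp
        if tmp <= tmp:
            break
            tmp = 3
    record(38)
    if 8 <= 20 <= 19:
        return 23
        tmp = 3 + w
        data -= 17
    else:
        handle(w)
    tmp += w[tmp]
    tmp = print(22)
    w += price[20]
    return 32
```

Transformed code:
def h(data, tmp, w, price):
    log(38)
    for a in data:
        tmp *= 25 - tmp
        if tmp <= tmp:
            break
    record(38)
    if 8 <= 20 and 20 <= 19:
        return 23
    else:
        handle(w)
    tmp += w[tmp]
    tmp = print(22)
    w += price[20]
    return 32

if 8 <= 20 and 20 <= 19:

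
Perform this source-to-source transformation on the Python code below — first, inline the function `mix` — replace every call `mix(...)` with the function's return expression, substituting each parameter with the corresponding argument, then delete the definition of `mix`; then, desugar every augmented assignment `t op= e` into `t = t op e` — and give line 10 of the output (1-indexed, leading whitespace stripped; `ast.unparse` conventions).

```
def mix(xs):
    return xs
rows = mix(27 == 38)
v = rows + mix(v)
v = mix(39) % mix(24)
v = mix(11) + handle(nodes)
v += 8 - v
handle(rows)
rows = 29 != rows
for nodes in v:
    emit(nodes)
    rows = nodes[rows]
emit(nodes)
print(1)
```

Transformed code:
rows = 27 == 38
v = rows + v
v = 39 % 24
v = 11 + handle(nodes)
v = v + (8 - v)
handle(rows)
rows = 29 != rows
for nodes in v:
    emit(nodes)
    rows = nodes[rows]
emit(nodes)
print(1)

rows = nodes[rows]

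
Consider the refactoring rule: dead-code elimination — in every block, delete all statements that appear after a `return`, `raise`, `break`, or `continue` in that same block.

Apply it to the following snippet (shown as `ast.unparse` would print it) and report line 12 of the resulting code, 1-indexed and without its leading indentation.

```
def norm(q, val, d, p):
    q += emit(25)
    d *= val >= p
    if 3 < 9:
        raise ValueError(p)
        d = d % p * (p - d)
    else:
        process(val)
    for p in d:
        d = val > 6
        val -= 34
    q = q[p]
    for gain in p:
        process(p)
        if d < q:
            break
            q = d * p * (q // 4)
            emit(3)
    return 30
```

Transformed code:
def norm(q, val, d, p):
    q += emit(25)
    d *= val >= p
    if 3 < 9:
        raise ValueError(p)
    else:
        process(val)
    for p in d:
        d = val > 6
        val -= 34
    q = q[p]
    for gain in p:
        process(p)
        if d < q:
            break
    return 30

for gain in p:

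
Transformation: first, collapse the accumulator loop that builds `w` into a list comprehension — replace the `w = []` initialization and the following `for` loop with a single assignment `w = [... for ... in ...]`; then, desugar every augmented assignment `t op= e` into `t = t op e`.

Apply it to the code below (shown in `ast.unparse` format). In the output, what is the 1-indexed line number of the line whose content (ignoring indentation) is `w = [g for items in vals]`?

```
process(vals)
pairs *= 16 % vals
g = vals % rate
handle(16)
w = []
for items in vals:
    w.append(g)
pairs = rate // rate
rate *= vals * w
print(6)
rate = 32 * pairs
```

5

Transformed code:
process(vals)
pairs = pairs * (16 % vals)
g = vals % rate
handle(16)
w = [g for items in vals]
pairs = rate // rate
rate = rate * (vals * w)
print(6)
rate = 32 * pairs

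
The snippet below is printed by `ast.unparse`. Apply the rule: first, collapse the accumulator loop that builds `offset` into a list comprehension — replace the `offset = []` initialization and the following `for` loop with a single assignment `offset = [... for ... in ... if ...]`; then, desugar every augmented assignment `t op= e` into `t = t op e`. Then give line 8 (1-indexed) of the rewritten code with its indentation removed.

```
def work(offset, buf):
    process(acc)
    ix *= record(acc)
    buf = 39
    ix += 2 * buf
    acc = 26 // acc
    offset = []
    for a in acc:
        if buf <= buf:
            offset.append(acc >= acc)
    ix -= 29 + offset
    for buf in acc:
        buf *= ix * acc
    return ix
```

Transformed code:
def work(offset, buf):
    process(acc)
    ix = ix * record(acc)
    buf = 39
    ix = ix + 2 * buf
    acc = 26 // acc
    offset = [acc >= acc for a in acc if buf <= buf]
    ix = ix - (29 + offset)
    for buf in acc:
        buf = buf * (ix * acc)
    return ix

ix = ix - (29 + offset)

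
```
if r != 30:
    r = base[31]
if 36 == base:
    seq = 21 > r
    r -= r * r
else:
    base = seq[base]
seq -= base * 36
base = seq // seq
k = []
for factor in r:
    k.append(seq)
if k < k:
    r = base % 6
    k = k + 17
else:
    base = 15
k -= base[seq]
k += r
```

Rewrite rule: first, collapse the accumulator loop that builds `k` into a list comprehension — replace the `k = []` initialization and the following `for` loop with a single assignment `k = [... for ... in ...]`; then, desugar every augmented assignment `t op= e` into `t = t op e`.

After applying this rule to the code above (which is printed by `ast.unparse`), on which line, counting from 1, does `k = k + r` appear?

17

Transformed code:
if r != 30:
    r = base[31]
if 36 == base:
    seq = 21 > r
    r = r - r * r
else:
    base = seq[base]
seq = seq - base * 36
base = seq // seq
k = [seq for factor in r]
if k < k:
    r = base % 6
    k = k + 17
else:
    base = 15
k = k - base[seq]
k = k + r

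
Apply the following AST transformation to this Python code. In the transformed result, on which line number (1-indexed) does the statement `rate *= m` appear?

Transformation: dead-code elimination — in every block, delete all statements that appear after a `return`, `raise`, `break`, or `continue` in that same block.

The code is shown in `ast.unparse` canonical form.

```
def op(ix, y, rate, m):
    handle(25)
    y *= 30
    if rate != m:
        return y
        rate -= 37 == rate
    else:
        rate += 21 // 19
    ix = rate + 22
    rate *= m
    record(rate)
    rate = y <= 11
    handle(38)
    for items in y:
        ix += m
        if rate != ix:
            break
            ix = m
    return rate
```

9

Transformed code:
def op(ix, y, rate, m):
    handle(25)
    y *= 30
    if rate != m:
        return y
    else:
        rate += 21 // 19
    ix = rate + 22
    rate *= m
    record(rate)
    rate = y <= 11
    handle(38)
    for items in y:
        ix += m
        if rate != ix:
            break
    return rate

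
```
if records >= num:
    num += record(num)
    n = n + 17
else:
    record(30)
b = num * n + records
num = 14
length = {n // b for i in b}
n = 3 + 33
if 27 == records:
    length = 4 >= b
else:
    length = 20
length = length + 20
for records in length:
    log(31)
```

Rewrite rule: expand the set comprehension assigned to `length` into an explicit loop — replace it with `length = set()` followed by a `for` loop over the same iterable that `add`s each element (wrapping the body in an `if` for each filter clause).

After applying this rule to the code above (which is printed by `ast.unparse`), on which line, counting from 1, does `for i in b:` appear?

Transformed code:
if records >= num:
    num += record(num)
    n = n + 17
else:
    record(30)
b = num * n + records
num = 14
length = set()
for i in b:
    length.add(n // b)
n = 3 + 33
if 27 == records:
    length = 4 >= b
else:
    length = 20
length = length + 20
for records in length:
    log(31)

9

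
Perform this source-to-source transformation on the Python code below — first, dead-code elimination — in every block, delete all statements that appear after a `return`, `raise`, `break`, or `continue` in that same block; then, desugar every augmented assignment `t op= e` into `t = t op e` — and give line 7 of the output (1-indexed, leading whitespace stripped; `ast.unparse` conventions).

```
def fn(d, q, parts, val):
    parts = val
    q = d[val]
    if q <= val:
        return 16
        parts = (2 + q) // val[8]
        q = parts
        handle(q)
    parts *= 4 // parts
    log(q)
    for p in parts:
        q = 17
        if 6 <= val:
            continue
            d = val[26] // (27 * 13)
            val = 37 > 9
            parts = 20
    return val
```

log(q)

Transformed code:
def fn(d, q, parts, val):
    parts = val
    q = d[val]
    if q <= val:
        return 16
    parts = parts * (4 // parts)
    log(q)
    for p in parts:
        q = 17
        if 6 <= val:
            continue
    return val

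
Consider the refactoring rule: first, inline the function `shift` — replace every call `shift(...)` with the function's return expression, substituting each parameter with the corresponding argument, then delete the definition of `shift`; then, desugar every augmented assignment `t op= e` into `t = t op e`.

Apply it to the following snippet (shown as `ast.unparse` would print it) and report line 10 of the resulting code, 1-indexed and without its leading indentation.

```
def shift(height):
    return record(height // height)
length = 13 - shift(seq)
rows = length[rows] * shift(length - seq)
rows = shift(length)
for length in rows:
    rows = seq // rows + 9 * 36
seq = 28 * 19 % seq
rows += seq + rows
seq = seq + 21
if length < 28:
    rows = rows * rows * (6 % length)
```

rows = rows * rows * (6 % length)

Transformed code:
length = 13 - record(seq // seq)
rows = length[rows] * record((length - seq) // (length - seq))
rows = record(length // length)
for length in rows:
    rows = seq // rows + 9 * 36
seq = 28 * 19 % seq
rows = rows + (seq + rows)
seq = seq + 21
if length < 28:
    rows = rows * rows * (6 % length)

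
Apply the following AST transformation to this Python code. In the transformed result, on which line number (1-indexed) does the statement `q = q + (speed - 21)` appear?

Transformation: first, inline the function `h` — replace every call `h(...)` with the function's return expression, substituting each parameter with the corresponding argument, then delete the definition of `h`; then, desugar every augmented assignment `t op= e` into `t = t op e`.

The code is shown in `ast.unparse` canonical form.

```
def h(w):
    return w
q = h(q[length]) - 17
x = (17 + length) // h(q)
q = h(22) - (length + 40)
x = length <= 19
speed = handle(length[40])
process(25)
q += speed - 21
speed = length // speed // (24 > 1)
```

7

Transformed code:
q = q[length] - 17
x = (17 + length) // q
q = 22 - (length + 40)
x = length <= 19
speed = handle(length[40])
process(25)
q = q + (speed - 21)
speed = length // speed // (24 > 1)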